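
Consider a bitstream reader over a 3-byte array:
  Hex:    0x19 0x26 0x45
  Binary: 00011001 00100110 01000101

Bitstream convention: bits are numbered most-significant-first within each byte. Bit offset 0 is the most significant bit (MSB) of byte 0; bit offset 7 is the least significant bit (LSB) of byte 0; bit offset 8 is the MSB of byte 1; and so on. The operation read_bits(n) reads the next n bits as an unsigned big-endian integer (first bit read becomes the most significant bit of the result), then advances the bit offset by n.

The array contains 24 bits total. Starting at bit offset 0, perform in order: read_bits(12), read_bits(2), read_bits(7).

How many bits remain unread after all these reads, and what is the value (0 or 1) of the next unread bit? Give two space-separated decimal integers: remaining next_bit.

Read 1: bits[0:12] width=12 -> value=402 (bin 000110010010); offset now 12 = byte 1 bit 4; 12 bits remain
Read 2: bits[12:14] width=2 -> value=1 (bin 01); offset now 14 = byte 1 bit 6; 10 bits remain
Read 3: bits[14:21] width=7 -> value=72 (bin 1001000); offset now 21 = byte 2 bit 5; 3 bits remain

Answer: 3 1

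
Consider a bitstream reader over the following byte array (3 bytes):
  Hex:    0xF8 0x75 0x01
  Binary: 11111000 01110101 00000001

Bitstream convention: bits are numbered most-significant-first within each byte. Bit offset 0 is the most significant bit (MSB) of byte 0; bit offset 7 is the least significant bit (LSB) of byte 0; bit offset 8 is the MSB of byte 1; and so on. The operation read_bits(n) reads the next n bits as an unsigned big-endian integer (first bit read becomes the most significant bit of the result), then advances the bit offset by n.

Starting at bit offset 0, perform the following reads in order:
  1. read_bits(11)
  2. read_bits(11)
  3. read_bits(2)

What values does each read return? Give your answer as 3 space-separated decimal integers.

Answer: 1987 1344 1

Derivation:
Read 1: bits[0:11] width=11 -> value=1987 (bin 11111000011); offset now 11 = byte 1 bit 3; 13 bits remain
Read 2: bits[11:22] width=11 -> value=1344 (bin 10101000000); offset now 22 = byte 2 bit 6; 2 bits remain
Read 3: bits[22:24] width=2 -> value=1 (bin 01); offset now 24 = byte 3 bit 0; 0 bits remain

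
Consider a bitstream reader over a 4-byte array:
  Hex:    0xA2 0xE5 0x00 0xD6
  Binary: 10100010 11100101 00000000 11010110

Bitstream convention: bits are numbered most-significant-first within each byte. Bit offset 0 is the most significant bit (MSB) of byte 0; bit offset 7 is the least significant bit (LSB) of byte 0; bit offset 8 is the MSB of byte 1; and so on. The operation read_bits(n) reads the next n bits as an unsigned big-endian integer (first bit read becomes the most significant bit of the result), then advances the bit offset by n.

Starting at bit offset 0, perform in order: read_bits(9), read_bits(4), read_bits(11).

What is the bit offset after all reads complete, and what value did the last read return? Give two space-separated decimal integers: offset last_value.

Read 1: bits[0:9] width=9 -> value=325 (bin 101000101); offset now 9 = byte 1 bit 1; 23 bits remain
Read 2: bits[9:13] width=4 -> value=12 (bin 1100); offset now 13 = byte 1 bit 5; 19 bits remain
Read 3: bits[13:24] width=11 -> value=1280 (bin 10100000000); offset now 24 = byte 3 bit 0; 8 bits remain

Answer: 24 1280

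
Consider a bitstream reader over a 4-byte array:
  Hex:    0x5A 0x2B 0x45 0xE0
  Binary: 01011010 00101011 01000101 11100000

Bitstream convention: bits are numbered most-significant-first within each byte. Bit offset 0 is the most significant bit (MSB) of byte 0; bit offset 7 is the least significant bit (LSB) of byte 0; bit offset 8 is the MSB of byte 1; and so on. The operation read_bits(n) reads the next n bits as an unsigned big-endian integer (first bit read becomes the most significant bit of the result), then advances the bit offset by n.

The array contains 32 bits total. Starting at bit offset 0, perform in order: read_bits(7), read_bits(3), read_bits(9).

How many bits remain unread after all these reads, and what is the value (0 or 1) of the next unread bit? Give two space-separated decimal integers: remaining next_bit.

Read 1: bits[0:7] width=7 -> value=45 (bin 0101101); offset now 7 = byte 0 bit 7; 25 bits remain
Read 2: bits[7:10] width=3 -> value=0 (bin 000); offset now 10 = byte 1 bit 2; 22 bits remain
Read 3: bits[10:19] width=9 -> value=346 (bin 101011010); offset now 19 = byte 2 bit 3; 13 bits remain

Answer: 13 0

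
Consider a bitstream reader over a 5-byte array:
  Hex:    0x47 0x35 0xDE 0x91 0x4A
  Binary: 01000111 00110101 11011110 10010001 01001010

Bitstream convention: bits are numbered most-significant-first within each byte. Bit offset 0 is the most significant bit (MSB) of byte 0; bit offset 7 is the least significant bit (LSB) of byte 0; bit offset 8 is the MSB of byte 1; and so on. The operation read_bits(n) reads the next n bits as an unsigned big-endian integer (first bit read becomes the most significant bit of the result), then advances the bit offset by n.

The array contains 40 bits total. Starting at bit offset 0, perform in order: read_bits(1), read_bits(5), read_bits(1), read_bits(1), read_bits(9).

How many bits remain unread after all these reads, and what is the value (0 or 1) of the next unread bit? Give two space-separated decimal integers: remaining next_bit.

Answer: 23 1

Derivation:
Read 1: bits[0:1] width=1 -> value=0 (bin 0); offset now 1 = byte 0 bit 1; 39 bits remain
Read 2: bits[1:6] width=5 -> value=17 (bin 10001); offset now 6 = byte 0 bit 6; 34 bits remain
Read 3: bits[6:7] width=1 -> value=1 (bin 1); offset now 7 = byte 0 bit 7; 33 bits remain
Read 4: bits[7:8] width=1 -> value=1 (bin 1); offset now 8 = byte 1 bit 0; 32 bits remain
Read 5: bits[8:17] width=9 -> value=107 (bin 001101011); offset now 17 = byte 2 bit 1; 23 bits remain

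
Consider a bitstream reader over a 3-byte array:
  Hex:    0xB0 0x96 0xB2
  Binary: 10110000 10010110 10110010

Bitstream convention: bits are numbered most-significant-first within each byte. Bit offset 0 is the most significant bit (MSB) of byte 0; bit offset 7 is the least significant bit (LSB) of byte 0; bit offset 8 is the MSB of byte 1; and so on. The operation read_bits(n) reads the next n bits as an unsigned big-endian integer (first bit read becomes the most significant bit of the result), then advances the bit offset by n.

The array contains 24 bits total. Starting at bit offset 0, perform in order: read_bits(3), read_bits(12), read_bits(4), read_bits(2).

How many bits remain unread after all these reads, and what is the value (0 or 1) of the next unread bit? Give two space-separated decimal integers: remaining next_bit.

Answer: 3 0

Derivation:
Read 1: bits[0:3] width=3 -> value=5 (bin 101); offset now 3 = byte 0 bit 3; 21 bits remain
Read 2: bits[3:15] width=12 -> value=2123 (bin 100001001011); offset now 15 = byte 1 bit 7; 9 bits remain
Read 3: bits[15:19] width=4 -> value=5 (bin 0101); offset now 19 = byte 2 bit 3; 5 bits remain
Read 4: bits[19:21] width=2 -> value=2 (bin 10); offset now 21 = byte 2 bit 5; 3 bits remain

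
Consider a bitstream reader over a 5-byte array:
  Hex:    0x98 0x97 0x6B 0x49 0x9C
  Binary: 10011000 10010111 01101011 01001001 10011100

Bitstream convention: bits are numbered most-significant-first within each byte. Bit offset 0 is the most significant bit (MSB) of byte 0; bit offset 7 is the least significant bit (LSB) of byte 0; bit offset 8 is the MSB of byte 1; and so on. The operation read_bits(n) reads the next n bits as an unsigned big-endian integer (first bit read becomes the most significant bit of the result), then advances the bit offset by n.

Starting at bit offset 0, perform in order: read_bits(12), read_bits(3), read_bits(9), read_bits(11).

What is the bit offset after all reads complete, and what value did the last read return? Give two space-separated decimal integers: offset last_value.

Read 1: bits[0:12] width=12 -> value=2441 (bin 100110001001); offset now 12 = byte 1 bit 4; 28 bits remain
Read 2: bits[12:15] width=3 -> value=3 (bin 011); offset now 15 = byte 1 bit 7; 25 bits remain
Read 3: bits[15:24] width=9 -> value=363 (bin 101101011); offset now 24 = byte 3 bit 0; 16 bits remain
Read 4: bits[24:35] width=11 -> value=588 (bin 01001001100); offset now 35 = byte 4 bit 3; 5 bits remain

Answer: 35 588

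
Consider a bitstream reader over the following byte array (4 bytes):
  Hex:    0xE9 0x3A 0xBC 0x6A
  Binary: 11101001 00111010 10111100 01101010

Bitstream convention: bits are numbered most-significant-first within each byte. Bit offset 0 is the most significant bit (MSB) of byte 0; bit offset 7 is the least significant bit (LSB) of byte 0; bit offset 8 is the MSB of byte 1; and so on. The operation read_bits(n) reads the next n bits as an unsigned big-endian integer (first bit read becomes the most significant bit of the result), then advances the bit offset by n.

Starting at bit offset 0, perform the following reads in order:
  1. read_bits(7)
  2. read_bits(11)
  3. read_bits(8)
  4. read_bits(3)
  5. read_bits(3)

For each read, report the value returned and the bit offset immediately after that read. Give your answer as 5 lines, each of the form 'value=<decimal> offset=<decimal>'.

Read 1: bits[0:7] width=7 -> value=116 (bin 1110100); offset now 7 = byte 0 bit 7; 25 bits remain
Read 2: bits[7:18] width=11 -> value=1258 (bin 10011101010); offset now 18 = byte 2 bit 2; 14 bits remain
Read 3: bits[18:26] width=8 -> value=241 (bin 11110001); offset now 26 = byte 3 bit 2; 6 bits remain
Read 4: bits[26:29] width=3 -> value=5 (bin 101); offset now 29 = byte 3 bit 5; 3 bits remain
Read 5: bits[29:32] width=3 -> value=2 (bin 010); offset now 32 = byte 4 bit 0; 0 bits remain

Answer: value=116 offset=7
value=1258 offset=18
value=241 offset=26
value=5 offset=29
value=2 offset=32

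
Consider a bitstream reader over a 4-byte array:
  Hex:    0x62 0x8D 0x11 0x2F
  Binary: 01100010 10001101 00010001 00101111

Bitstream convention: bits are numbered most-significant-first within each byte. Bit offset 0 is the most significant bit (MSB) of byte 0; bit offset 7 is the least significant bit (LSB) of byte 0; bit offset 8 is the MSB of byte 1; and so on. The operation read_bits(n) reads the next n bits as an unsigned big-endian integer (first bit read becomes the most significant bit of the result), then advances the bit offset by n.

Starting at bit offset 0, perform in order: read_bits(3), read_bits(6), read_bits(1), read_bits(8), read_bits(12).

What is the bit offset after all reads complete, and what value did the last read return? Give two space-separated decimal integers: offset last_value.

Answer: 30 1099

Derivation:
Read 1: bits[0:3] width=3 -> value=3 (bin 011); offset now 3 = byte 0 bit 3; 29 bits remain
Read 2: bits[3:9] width=6 -> value=5 (bin 000101); offset now 9 = byte 1 bit 1; 23 bits remain
Read 3: bits[9:10] width=1 -> value=0 (bin 0); offset now 10 = byte 1 bit 2; 22 bits remain
Read 4: bits[10:18] width=8 -> value=52 (bin 00110100); offset now 18 = byte 2 bit 2; 14 bits remain
Read 5: bits[18:30] width=12 -> value=1099 (bin 010001001011); offset now 30 = byte 3 bit 6; 2 bits remain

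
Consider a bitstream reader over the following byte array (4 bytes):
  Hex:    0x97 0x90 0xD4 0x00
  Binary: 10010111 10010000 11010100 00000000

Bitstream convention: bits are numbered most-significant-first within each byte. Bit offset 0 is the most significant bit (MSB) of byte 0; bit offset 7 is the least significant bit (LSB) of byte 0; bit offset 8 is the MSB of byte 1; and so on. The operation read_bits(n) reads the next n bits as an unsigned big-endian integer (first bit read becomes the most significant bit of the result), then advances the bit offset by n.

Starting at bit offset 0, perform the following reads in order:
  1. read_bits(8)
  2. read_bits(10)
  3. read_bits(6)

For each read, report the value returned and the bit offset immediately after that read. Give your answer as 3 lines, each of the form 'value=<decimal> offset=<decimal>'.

Read 1: bits[0:8] width=8 -> value=151 (bin 10010111); offset now 8 = byte 1 bit 0; 24 bits remain
Read 2: bits[8:18] width=10 -> value=579 (bin 1001000011); offset now 18 = byte 2 bit 2; 14 bits remain
Read 3: bits[18:24] width=6 -> value=20 (bin 010100); offset now 24 = byte 3 bit 0; 8 bits remain

Answer: value=151 offset=8
value=579 offset=18
value=20 offset=24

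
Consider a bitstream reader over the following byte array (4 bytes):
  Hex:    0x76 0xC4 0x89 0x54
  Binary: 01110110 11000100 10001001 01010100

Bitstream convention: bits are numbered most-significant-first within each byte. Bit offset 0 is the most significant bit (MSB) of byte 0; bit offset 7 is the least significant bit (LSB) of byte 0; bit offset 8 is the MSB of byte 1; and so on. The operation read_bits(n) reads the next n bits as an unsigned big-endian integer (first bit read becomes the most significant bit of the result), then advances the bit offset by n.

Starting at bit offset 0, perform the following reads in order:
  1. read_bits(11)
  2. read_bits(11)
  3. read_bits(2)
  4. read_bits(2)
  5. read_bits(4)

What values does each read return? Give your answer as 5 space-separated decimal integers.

Read 1: bits[0:11] width=11 -> value=950 (bin 01110110110); offset now 11 = byte 1 bit 3; 21 bits remain
Read 2: bits[11:22] width=11 -> value=290 (bin 00100100010); offset now 22 = byte 2 bit 6; 10 bits remain
Read 3: bits[22:24] width=2 -> value=1 (bin 01); offset now 24 = byte 3 bit 0; 8 bits remain
Read 4: bits[24:26] width=2 -> value=1 (bin 01); offset now 26 = byte 3 bit 2; 6 bits remain
Read 5: bits[26:30] width=4 -> value=5 (bin 0101); offset now 30 = byte 3 bit 6; 2 bits remain

Answer: 950 290 1 1 5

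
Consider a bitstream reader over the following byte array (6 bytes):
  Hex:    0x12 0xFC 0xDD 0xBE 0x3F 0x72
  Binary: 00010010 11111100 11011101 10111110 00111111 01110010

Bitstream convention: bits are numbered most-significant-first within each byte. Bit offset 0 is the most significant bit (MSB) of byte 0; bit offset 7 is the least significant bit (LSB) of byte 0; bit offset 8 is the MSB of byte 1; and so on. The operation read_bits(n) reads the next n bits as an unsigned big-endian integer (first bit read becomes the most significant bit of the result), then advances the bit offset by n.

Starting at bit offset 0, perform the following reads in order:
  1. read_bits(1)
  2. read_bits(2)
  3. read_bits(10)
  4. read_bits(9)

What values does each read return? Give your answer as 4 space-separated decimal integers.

Read 1: bits[0:1] width=1 -> value=0 (bin 0); offset now 1 = byte 0 bit 1; 47 bits remain
Read 2: bits[1:3] width=2 -> value=0 (bin 00); offset now 3 = byte 0 bit 3; 45 bits remain
Read 3: bits[3:13] width=10 -> value=607 (bin 1001011111); offset now 13 = byte 1 bit 5; 35 bits remain
Read 4: bits[13:22] width=9 -> value=311 (bin 100110111); offset now 22 = byte 2 bit 6; 26 bits remain

Answer: 0 0 607 311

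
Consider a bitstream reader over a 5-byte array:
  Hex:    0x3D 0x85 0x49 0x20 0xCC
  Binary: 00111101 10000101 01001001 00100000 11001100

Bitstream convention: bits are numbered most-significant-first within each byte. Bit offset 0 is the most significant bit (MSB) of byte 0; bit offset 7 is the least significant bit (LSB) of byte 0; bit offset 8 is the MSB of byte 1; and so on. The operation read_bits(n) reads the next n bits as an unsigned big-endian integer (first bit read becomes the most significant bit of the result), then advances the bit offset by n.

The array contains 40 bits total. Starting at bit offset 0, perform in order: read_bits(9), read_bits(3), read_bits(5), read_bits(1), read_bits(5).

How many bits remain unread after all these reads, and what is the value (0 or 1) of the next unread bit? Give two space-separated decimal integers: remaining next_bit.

Read 1: bits[0:9] width=9 -> value=123 (bin 001111011); offset now 9 = byte 1 bit 1; 31 bits remain
Read 2: bits[9:12] width=3 -> value=0 (bin 000); offset now 12 = byte 1 bit 4; 28 bits remain
Read 3: bits[12:17] width=5 -> value=10 (bin 01010); offset now 17 = byte 2 bit 1; 23 bits remain
Read 4: bits[17:18] width=1 -> value=1 (bin 1); offset now 18 = byte 2 bit 2; 22 bits remain
Read 5: bits[18:23] width=5 -> value=4 (bin 00100); offset now 23 = byte 2 bit 7; 17 bits remain

Answer: 17 1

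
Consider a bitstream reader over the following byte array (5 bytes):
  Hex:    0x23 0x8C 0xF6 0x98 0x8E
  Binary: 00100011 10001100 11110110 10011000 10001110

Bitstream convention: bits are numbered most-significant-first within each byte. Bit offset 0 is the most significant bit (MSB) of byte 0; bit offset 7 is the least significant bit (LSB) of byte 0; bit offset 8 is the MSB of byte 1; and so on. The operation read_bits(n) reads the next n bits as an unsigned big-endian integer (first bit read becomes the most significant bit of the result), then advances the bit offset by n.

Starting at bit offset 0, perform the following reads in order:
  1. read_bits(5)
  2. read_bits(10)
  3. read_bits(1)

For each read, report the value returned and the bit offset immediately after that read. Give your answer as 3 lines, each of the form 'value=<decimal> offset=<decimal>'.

Answer: value=4 offset=5
value=454 offset=15
value=0 offset=16

Derivation:
Read 1: bits[0:5] width=5 -> value=4 (bin 00100); offset now 5 = byte 0 bit 5; 35 bits remain
Read 2: bits[5:15] width=10 -> value=454 (bin 0111000110); offset now 15 = byte 1 bit 7; 25 bits remain
Read 3: bits[15:16] width=1 -> value=0 (bin 0); offset now 16 = byte 2 bit 0; 24 bits remain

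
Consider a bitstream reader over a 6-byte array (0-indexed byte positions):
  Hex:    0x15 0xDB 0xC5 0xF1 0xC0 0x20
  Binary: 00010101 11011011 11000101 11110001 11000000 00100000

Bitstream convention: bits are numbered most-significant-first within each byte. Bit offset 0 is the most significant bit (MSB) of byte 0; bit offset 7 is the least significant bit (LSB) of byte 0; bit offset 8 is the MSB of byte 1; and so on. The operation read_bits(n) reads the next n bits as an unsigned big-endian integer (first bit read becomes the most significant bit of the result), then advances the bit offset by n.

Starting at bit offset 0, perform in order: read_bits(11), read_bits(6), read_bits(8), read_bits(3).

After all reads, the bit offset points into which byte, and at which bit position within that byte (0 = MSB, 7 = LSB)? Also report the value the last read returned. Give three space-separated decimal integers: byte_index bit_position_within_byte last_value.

Answer: 3 4 7

Derivation:
Read 1: bits[0:11] width=11 -> value=174 (bin 00010101110); offset now 11 = byte 1 bit 3; 37 bits remain
Read 2: bits[11:17] width=6 -> value=55 (bin 110111); offset now 17 = byte 2 bit 1; 31 bits remain
Read 3: bits[17:25] width=8 -> value=139 (bin 10001011); offset now 25 = byte 3 bit 1; 23 bits remain
Read 4: bits[25:28] width=3 -> value=7 (bin 111); offset now 28 = byte 3 bit 4; 20 bits remain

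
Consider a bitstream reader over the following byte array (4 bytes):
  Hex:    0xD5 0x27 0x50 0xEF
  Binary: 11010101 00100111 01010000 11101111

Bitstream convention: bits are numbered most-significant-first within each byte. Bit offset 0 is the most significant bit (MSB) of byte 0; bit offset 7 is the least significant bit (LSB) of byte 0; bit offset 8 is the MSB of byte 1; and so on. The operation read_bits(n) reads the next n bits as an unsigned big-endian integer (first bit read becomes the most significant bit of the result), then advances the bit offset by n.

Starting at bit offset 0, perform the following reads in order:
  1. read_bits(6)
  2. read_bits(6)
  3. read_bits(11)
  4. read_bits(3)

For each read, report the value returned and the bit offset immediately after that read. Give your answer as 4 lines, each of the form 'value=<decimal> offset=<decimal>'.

Read 1: bits[0:6] width=6 -> value=53 (bin 110101); offset now 6 = byte 0 bit 6; 26 bits remain
Read 2: bits[6:12] width=6 -> value=18 (bin 010010); offset now 12 = byte 1 bit 4; 20 bits remain
Read 3: bits[12:23] width=11 -> value=936 (bin 01110101000); offset now 23 = byte 2 bit 7; 9 bits remain
Read 4: bits[23:26] width=3 -> value=3 (bin 011); offset now 26 = byte 3 bit 2; 6 bits remain

Answer: value=53 offset=6
value=18 offset=12
value=936 offset=23
value=3 offset=26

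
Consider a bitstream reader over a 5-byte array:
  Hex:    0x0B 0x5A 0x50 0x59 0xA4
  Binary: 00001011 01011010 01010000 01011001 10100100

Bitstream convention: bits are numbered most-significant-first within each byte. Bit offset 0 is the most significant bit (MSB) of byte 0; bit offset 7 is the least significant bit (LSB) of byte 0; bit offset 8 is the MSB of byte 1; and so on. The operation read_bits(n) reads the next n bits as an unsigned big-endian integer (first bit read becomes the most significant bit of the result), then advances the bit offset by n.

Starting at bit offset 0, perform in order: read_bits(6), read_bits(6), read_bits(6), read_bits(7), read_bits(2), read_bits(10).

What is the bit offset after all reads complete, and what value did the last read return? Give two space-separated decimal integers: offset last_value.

Read 1: bits[0:6] width=6 -> value=2 (bin 000010); offset now 6 = byte 0 bit 6; 34 bits remain
Read 2: bits[6:12] width=6 -> value=53 (bin 110101); offset now 12 = byte 1 bit 4; 28 bits remain
Read 3: bits[12:18] width=6 -> value=41 (bin 101001); offset now 18 = byte 2 bit 2; 22 bits remain
Read 4: bits[18:25] width=7 -> value=32 (bin 0100000); offset now 25 = byte 3 bit 1; 15 bits remain
Read 5: bits[25:27] width=2 -> value=2 (bin 10); offset now 27 = byte 3 bit 3; 13 bits remain
Read 6: bits[27:37] width=10 -> value=820 (bin 1100110100); offset now 37 = byte 4 bit 5; 3 bits remain

Answer: 37 820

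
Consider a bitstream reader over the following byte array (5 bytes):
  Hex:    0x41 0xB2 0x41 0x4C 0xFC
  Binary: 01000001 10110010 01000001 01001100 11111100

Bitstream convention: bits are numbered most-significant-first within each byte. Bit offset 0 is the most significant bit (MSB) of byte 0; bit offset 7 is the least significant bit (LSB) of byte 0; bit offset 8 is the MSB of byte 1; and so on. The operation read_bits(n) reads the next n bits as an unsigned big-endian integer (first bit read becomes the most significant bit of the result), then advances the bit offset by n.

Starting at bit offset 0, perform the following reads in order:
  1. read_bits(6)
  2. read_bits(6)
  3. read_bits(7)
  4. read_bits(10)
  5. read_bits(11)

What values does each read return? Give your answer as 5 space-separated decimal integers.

Answer: 16 27 18 41 1276

Derivation:
Read 1: bits[0:6] width=6 -> value=16 (bin 010000); offset now 6 = byte 0 bit 6; 34 bits remain
Read 2: bits[6:12] width=6 -> value=27 (bin 011011); offset now 12 = byte 1 bit 4; 28 bits remain
Read 3: bits[12:19] width=7 -> value=18 (bin 0010010); offset now 19 = byte 2 bit 3; 21 bits remain
Read 4: bits[19:29] width=10 -> value=41 (bin 0000101001); offset now 29 = byte 3 bit 5; 11 bits remain
Read 5: bits[29:40] width=11 -> value=1276 (bin 10011111100); offset now 40 = byte 5 bit 0; 0 bits remain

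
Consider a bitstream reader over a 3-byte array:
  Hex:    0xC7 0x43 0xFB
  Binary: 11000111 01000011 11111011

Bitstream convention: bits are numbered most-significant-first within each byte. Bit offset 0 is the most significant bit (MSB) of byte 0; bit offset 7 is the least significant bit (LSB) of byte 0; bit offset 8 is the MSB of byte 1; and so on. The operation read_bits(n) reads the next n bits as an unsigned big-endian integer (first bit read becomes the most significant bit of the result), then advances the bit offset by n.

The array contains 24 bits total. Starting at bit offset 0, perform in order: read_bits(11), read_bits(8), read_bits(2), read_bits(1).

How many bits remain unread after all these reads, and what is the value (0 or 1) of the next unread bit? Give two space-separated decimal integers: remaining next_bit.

Answer: 2 1

Derivation:
Read 1: bits[0:11] width=11 -> value=1594 (bin 11000111010); offset now 11 = byte 1 bit 3; 13 bits remain
Read 2: bits[11:19] width=8 -> value=31 (bin 00011111); offset now 19 = byte 2 bit 3; 5 bits remain
Read 3: bits[19:21] width=2 -> value=3 (bin 11); offset now 21 = byte 2 bit 5; 3 bits remain
Read 4: bits[21:22] width=1 -> value=0 (bin 0); offset now 22 = byte 2 bit 6; 2 bits remain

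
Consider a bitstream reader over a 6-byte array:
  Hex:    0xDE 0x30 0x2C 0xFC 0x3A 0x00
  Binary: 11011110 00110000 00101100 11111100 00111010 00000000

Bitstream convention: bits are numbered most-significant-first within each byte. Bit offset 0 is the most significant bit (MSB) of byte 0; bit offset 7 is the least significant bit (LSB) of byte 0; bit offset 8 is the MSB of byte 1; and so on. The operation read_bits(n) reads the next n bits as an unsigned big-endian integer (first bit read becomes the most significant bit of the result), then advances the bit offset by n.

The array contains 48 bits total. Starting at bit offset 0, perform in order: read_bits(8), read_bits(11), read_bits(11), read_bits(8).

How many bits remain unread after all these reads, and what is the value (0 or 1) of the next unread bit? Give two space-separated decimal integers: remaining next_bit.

Read 1: bits[0:8] width=8 -> value=222 (bin 11011110); offset now 8 = byte 1 bit 0; 40 bits remain
Read 2: bits[8:19] width=11 -> value=385 (bin 00110000001); offset now 19 = byte 2 bit 3; 29 bits remain
Read 3: bits[19:30] width=11 -> value=831 (bin 01100111111); offset now 30 = byte 3 bit 6; 18 bits remain
Read 4: bits[30:38] width=8 -> value=14 (bin 00001110); offset now 38 = byte 4 bit 6; 10 bits remain

Answer: 10 1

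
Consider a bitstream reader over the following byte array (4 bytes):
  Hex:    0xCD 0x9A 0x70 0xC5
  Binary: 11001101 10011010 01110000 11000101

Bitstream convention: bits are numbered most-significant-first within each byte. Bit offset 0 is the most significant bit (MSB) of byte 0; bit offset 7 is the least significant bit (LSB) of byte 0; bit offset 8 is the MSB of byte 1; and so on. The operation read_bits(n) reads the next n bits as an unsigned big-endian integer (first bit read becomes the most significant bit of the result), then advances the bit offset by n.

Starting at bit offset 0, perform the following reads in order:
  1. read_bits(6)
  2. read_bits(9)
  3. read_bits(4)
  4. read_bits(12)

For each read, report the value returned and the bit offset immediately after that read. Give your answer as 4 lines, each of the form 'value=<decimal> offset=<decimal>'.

Answer: value=51 offset=6
value=205 offset=15
value=3 offset=19
value=2146 offset=31

Derivation:
Read 1: bits[0:6] width=6 -> value=51 (bin 110011); offset now 6 = byte 0 bit 6; 26 bits remain
Read 2: bits[6:15] width=9 -> value=205 (bin 011001101); offset now 15 = byte 1 bit 7; 17 bits remain
Read 3: bits[15:19] width=4 -> value=3 (bin 0011); offset now 19 = byte 2 bit 3; 13 bits remain
Read 4: bits[19:31] width=12 -> value=2146 (bin 100001100010); offset now 31 = byte 3 bit 7; 1 bits remain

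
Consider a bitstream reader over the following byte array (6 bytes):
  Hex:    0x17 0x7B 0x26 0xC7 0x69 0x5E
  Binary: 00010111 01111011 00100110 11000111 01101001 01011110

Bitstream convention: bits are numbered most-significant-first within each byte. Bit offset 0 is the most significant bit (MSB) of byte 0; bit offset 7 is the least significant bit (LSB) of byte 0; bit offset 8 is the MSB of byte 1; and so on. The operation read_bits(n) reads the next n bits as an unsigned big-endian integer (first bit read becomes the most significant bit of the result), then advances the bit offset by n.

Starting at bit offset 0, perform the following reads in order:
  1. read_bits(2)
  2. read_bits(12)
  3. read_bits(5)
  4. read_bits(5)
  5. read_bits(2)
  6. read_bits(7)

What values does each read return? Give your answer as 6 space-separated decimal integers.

Answer: 0 1502 25 6 3 14

Derivation:
Read 1: bits[0:2] width=2 -> value=0 (bin 00); offset now 2 = byte 0 bit 2; 46 bits remain
Read 2: bits[2:14] width=12 -> value=1502 (bin 010111011110); offset now 14 = byte 1 bit 6; 34 bits remain
Read 3: bits[14:19] width=5 -> value=25 (bin 11001); offset now 19 = byte 2 bit 3; 29 bits remain
Read 4: bits[19:24] width=5 -> value=6 (bin 00110); offset now 24 = byte 3 bit 0; 24 bits remain
Read 5: bits[24:26] width=2 -> value=3 (bin 11); offset now 26 = byte 3 bit 2; 22 bits remain
Read 6: bits[26:33] width=7 -> value=14 (bin 0001110); offset now 33 = byte 4 bit 1; 15 bits remain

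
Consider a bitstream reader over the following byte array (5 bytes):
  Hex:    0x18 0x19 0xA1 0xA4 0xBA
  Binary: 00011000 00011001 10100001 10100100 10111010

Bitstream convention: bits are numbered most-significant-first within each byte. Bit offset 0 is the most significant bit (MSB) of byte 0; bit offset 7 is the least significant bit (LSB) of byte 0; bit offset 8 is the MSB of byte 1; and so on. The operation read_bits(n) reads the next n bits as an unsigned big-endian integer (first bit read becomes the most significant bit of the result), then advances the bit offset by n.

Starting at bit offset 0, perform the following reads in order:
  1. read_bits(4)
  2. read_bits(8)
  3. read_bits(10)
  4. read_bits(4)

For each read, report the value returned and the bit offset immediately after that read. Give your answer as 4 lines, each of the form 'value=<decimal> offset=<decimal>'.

Read 1: bits[0:4] width=4 -> value=1 (bin 0001); offset now 4 = byte 0 bit 4; 36 bits remain
Read 2: bits[4:12] width=8 -> value=129 (bin 10000001); offset now 12 = byte 1 bit 4; 28 bits remain
Read 3: bits[12:22] width=10 -> value=616 (bin 1001101000); offset now 22 = byte 2 bit 6; 18 bits remain
Read 4: bits[22:26] width=4 -> value=6 (bin 0110); offset now 26 = byte 3 bit 2; 14 bits remain

Answer: value=1 offset=4
value=129 offset=12
value=616 offset=22
value=6 offset=26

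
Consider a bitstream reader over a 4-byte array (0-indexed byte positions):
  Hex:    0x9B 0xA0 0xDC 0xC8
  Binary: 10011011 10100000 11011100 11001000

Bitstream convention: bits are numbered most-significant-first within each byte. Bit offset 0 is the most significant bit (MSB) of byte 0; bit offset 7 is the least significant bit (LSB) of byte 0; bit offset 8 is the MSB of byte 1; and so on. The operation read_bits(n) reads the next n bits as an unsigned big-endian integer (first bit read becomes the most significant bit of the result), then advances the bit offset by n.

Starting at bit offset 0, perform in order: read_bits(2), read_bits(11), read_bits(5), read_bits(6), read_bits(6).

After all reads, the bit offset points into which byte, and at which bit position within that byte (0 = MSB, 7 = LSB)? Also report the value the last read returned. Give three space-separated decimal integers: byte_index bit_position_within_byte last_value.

Read 1: bits[0:2] width=2 -> value=2 (bin 10); offset now 2 = byte 0 bit 2; 30 bits remain
Read 2: bits[2:13] width=11 -> value=884 (bin 01101110100); offset now 13 = byte 1 bit 5; 19 bits remain
Read 3: bits[13:18] width=5 -> value=3 (bin 00011); offset now 18 = byte 2 bit 2; 14 bits remain
Read 4: bits[18:24] width=6 -> value=28 (bin 011100); offset now 24 = byte 3 bit 0; 8 bits remain
Read 5: bits[24:30] width=6 -> value=50 (bin 110010); offset now 30 = byte 3 bit 6; 2 bits remain

Answer: 3 6 50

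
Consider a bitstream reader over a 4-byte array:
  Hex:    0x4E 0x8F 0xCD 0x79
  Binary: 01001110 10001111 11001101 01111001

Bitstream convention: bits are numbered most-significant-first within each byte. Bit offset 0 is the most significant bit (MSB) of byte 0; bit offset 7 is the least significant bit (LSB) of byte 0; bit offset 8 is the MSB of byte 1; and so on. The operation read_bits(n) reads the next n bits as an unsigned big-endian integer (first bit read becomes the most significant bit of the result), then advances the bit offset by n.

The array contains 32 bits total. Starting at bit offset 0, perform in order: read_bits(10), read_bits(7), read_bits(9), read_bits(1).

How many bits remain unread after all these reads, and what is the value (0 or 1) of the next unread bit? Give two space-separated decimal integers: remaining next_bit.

Read 1: bits[0:10] width=10 -> value=314 (bin 0100111010); offset now 10 = byte 1 bit 2; 22 bits remain
Read 2: bits[10:17] width=7 -> value=31 (bin 0011111); offset now 17 = byte 2 bit 1; 15 bits remain
Read 3: bits[17:26] width=9 -> value=309 (bin 100110101); offset now 26 = byte 3 bit 2; 6 bits remain
Read 4: bits[26:27] width=1 -> value=1 (bin 1); offset now 27 = byte 3 bit 3; 5 bits remain

Answer: 5 1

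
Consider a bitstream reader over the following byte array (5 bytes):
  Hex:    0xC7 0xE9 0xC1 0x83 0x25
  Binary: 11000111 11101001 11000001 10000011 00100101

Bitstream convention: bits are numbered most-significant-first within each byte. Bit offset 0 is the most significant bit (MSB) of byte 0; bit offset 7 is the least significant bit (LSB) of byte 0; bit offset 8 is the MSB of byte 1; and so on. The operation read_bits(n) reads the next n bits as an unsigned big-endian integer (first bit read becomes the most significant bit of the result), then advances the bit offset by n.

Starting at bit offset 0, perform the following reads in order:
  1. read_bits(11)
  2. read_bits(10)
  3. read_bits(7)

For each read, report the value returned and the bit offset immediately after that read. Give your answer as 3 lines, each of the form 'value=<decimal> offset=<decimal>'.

Answer: value=1599 offset=11
value=312 offset=21
value=24 offset=28

Derivation:
Read 1: bits[0:11] width=11 -> value=1599 (bin 11000111111); offset now 11 = byte 1 bit 3; 29 bits remain
Read 2: bits[11:21] width=10 -> value=312 (bin 0100111000); offset now 21 = byte 2 bit 5; 19 bits remain
Read 3: bits[21:28] width=7 -> value=24 (bin 0011000); offset now 28 = byte 3 bit 4; 12 bits remain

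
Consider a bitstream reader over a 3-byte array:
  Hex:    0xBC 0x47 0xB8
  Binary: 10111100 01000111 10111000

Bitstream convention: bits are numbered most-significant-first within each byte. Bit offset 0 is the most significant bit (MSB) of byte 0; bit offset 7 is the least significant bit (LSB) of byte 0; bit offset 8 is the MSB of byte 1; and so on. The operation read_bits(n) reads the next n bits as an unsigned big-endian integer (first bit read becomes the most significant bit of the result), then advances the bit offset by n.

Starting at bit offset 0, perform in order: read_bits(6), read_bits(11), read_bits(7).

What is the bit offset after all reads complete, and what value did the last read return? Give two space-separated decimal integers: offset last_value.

Read 1: bits[0:6] width=6 -> value=47 (bin 101111); offset now 6 = byte 0 bit 6; 18 bits remain
Read 2: bits[6:17] width=11 -> value=143 (bin 00010001111); offset now 17 = byte 2 bit 1; 7 bits remain
Read 3: bits[17:24] width=7 -> value=56 (bin 0111000); offset now 24 = byte 3 bit 0; 0 bits remain

Answer: 24 56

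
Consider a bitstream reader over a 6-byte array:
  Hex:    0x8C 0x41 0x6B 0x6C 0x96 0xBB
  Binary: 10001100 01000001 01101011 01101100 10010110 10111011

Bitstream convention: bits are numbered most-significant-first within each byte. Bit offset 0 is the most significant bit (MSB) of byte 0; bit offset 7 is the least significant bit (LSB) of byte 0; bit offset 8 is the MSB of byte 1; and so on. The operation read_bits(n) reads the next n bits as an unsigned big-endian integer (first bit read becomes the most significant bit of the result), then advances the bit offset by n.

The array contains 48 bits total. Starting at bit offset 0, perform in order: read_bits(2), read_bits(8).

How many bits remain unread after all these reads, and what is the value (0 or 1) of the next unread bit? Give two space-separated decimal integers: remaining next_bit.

Answer: 38 0

Derivation:
Read 1: bits[0:2] width=2 -> value=2 (bin 10); offset now 2 = byte 0 bit 2; 46 bits remain
Read 2: bits[2:10] width=8 -> value=49 (bin 00110001); offset now 10 = byte 1 bit 2; 38 bits remain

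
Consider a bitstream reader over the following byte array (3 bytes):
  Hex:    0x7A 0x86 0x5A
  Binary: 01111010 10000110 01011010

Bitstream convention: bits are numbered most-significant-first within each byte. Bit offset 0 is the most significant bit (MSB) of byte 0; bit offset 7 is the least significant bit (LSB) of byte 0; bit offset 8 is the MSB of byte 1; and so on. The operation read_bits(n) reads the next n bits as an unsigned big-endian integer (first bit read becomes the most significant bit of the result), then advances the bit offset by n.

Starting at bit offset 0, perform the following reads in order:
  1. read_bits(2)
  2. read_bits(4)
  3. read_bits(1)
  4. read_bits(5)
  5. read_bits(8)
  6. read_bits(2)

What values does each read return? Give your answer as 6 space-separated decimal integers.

Answer: 1 14 1 8 101 2

Derivation:
Read 1: bits[0:2] width=2 -> value=1 (bin 01); offset now 2 = byte 0 bit 2; 22 bits remain
Read 2: bits[2:6] width=4 -> value=14 (bin 1110); offset now 6 = byte 0 bit 6; 18 bits remain
Read 3: bits[6:7] width=1 -> value=1 (bin 1); offset now 7 = byte 0 bit 7; 17 bits remain
Read 4: bits[7:12] width=5 -> value=8 (bin 01000); offset now 12 = byte 1 bit 4; 12 bits remain
Read 5: bits[12:20] width=8 -> value=101 (bin 01100101); offset now 20 = byte 2 bit 4; 4 bits remain
Read 6: bits[20:22] width=2 -> value=2 (bin 10); offset now 22 = byte 2 bit 6; 2 bits remain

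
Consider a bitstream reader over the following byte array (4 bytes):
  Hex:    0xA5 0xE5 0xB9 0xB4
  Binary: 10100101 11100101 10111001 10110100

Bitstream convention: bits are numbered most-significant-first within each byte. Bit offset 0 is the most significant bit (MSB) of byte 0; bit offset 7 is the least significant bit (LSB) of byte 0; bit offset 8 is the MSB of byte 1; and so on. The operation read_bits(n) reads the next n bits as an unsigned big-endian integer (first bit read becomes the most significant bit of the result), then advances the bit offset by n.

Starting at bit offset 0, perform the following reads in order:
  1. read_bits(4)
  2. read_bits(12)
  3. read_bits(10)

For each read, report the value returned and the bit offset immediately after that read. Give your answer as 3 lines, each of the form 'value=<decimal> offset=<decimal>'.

Read 1: bits[0:4] width=4 -> value=10 (bin 1010); offset now 4 = byte 0 bit 4; 28 bits remain
Read 2: bits[4:16] width=12 -> value=1509 (bin 010111100101); offset now 16 = byte 2 bit 0; 16 bits remain
Read 3: bits[16:26] width=10 -> value=742 (bin 1011100110); offset now 26 = byte 3 bit 2; 6 bits remain

Answer: value=10 offset=4
value=1509 offset=16
value=742 offset=26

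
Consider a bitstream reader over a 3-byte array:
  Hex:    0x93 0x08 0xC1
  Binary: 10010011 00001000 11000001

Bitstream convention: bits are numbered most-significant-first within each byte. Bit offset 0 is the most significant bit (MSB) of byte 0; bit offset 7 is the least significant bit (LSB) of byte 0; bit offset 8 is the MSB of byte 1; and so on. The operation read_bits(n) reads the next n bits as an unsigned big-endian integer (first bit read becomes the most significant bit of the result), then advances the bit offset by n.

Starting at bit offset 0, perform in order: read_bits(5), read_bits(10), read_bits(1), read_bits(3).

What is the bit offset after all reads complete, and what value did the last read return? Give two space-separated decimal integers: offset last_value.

Answer: 19 6

Derivation:
Read 1: bits[0:5] width=5 -> value=18 (bin 10010); offset now 5 = byte 0 bit 5; 19 bits remain
Read 2: bits[5:15] width=10 -> value=388 (bin 0110000100); offset now 15 = byte 1 bit 7; 9 bits remain
Read 3: bits[15:16] width=1 -> value=0 (bin 0); offset now 16 = byte 2 bit 0; 8 bits remain
Read 4: bits[16:19] width=3 -> value=6 (bin 110); offset now 19 = byte 2 bit 3; 5 bits remain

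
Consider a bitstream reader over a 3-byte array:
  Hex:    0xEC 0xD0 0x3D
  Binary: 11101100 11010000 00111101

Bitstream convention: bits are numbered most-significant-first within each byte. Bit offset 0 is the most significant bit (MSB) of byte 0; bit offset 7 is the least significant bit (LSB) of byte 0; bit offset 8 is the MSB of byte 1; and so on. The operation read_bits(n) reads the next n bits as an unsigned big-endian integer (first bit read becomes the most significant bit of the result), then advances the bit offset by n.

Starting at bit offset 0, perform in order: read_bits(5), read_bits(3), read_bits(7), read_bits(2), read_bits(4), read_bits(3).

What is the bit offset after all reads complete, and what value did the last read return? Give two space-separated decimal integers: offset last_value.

Answer: 24 5

Derivation:
Read 1: bits[0:5] width=5 -> value=29 (bin 11101); offset now 5 = byte 0 bit 5; 19 bits remain
Read 2: bits[5:8] width=3 -> value=4 (bin 100); offset now 8 = byte 1 bit 0; 16 bits remain
Read 3: bits[8:15] width=7 -> value=104 (bin 1101000); offset now 15 = byte 1 bit 7; 9 bits remain
Read 4: bits[15:17] width=2 -> value=0 (bin 00); offset now 17 = byte 2 bit 1; 7 bits remain
Read 5: bits[17:21] width=4 -> value=7 (bin 0111); offset now 21 = byte 2 bit 5; 3 bits remain
Read 6: bits[21:24] width=3 -> value=5 (bin 101); offset now 24 = byte 3 bit 0; 0 bits remain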